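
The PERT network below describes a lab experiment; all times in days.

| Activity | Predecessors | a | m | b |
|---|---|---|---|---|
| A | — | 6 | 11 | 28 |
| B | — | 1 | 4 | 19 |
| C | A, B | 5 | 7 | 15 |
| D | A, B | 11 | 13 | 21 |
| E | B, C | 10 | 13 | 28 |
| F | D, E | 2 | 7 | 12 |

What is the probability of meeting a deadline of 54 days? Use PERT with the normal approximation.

te_A = (6 + 4·11 + 28)/6 = 78/6 = 13; σ²_A = ((28−6)/6)² = 13.444
te_B = (1 + 4·4 + 19)/6 = 36/6 = 6; σ²_B = ((19−1)/6)² = 9.000
te_C = (5 + 4·7 + 15)/6 = 48/6 = 8; σ²_C = ((15−5)/6)² = 2.778
te_D = (11 + 4·13 + 21)/6 = 84/6 = 14; σ²_D = ((21−11)/6)² = 2.778
te_E = (10 + 4·13 + 28)/6 = 90/6 = 15; σ²_E = ((28−10)/6)² = 9.000
te_F = (2 + 4·7 + 12)/6 = 42/6 = 7; σ²_F = ((12−2)/6)² = 2.778

Forward pass:
ES_A = 0; EF_A = 13
ES_B = 0; EF_B = 6
ES_C = max(EF_A=13, EF_B=6) = 13; EF_C = 13+8 = 21
ES_D = max(EF_A=13, EF_B=6) = 13; EF_D = 13+14 = 27
ES_E = max(EF_B=6, EF_C=21) = 21; EF_E = 21+15 = 36
ES_F = max(EF_D=27, EF_E=36) = 36; EF_F = 36+7 = 43
Expected project duration μ = 43 days. Critical path: A → C → E → F.

Variance along critical path = 13.444 + 2.778 + 9.000 + 2.778 = 28.000; σ = √28.000 = 5.292 days.
Z = (54 − 43) / 5.292 = 2.079
P(T ≤ 54) = Φ(2.079) ≈ 0.981

0.981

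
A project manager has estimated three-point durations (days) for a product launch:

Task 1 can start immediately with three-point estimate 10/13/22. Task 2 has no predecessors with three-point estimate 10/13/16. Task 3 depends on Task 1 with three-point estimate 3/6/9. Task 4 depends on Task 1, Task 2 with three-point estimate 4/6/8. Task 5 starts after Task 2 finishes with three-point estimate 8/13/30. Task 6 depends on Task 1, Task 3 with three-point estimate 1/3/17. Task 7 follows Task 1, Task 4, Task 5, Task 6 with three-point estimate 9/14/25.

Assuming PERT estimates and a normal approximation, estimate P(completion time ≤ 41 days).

te_Task 1 = (10 + 4·13 + 22)/6 = 84/6 = 14; σ²_Task 1 = ((22−10)/6)² = 4.000
te_Task 2 = (10 + 4·13 + 16)/6 = 78/6 = 13; σ²_Task 2 = ((16−10)/6)² = 1.000
te_Task 3 = (3 + 4·6 + 9)/6 = 36/6 = 6; σ²_Task 3 = ((9−3)/6)² = 1.000
te_Task 4 = (4 + 4·6 + 8)/6 = 36/6 = 6; σ²_Task 4 = ((8−4)/6)² = 0.444
te_Task 5 = (8 + 4·13 + 30)/6 = 90/6 = 15; σ²_Task 5 = ((30−8)/6)² = 13.444
te_Task 6 = (1 + 4·3 + 17)/6 = 30/6 = 5; σ²_Task 6 = ((17−1)/6)² = 7.111
te_Task 7 = (9 + 4·14 + 25)/6 = 90/6 = 15; σ²_Task 7 = ((25−9)/6)² = 7.111

Forward pass:
ES_Task 1 = 0; EF_Task 1 = 14
ES_Task 2 = 0; EF_Task 2 = 13
ES_Task 3 = 14; EF_Task 3 = 14+6 = 20
ES_Task 4 = max(EF_Task 1=14, EF_Task 2=13) = 14; EF_Task 4 = 14+6 = 20
ES_Task 5 = 13; EF_Task 5 = 13+15 = 28
ES_Task 6 = max(EF_Task 1=14, EF_Task 3=20) = 20; EF_Task 6 = 20+5 = 25
ES_Task 7 = max(EF_Task 1=14, EF_Task 4=20, EF_Task 5=28, EF_Task 6=25) = 28; EF_Task 7 = 28+15 = 43
Expected project duration μ = 43 days. Critical path: Task 2 → Task 5 → Task 7.

Variance along critical path = 1.000 + 13.444 + 7.111 = 21.556; σ = √21.556 = 4.643 days.
Z = (41 − 43) / 4.643 = -0.431
P(T ≤ 41) = Φ(-0.431) ≈ 0.333

0.333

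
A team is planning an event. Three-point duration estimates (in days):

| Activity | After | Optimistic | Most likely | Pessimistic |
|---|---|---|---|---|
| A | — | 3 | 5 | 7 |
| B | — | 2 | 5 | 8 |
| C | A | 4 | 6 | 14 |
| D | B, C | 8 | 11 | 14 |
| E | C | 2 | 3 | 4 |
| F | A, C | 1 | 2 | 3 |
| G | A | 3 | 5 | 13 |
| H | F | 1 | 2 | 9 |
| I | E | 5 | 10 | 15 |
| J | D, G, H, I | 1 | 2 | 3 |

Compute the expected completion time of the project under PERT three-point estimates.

27 days

te_A = (3 + 4·5 + 7)/6 = 30/6 = 5
te_B = (2 + 4·5 + 8)/6 = 30/6 = 5
te_C = (4 + 4·6 + 14)/6 = 42/6 = 7
te_D = (8 + 4·11 + 14)/6 = 66/6 = 11
te_E = (2 + 4·3 + 4)/6 = 18/6 = 3
te_F = (1 + 4·2 + 3)/6 = 12/6 = 2
te_G = (3 + 4·5 + 13)/6 = 36/6 = 6
te_H = (1 + 4·2 + 9)/6 = 18/6 = 3
te_I = (5 + 4·10 + 15)/6 = 60/6 = 10
te_J = (1 + 4·2 + 3)/6 = 12/6 = 2

Forward pass:
ES_A = 0; EF_A = 5
ES_B = 0; EF_B = 5
ES_C = 5; EF_C = 5+7 = 12
ES_D = max(EF_B=5, EF_C=12) = 12; EF_D = 12+11 = 23
ES_E = 12; EF_E = 12+3 = 15
ES_F = max(EF_A=5, EF_C=12) = 12; EF_F = 12+2 = 14
ES_G = 5; EF_G = 5+6 = 11
ES_H = 14; EF_H = 14+3 = 17
ES_I = 15; EF_I = 15+10 = 25
ES_J = max(EF_D=23, EF_G=11, EF_H=17, EF_I=25) = 25; EF_J = 25+2 = 27
Expected project duration μ = 27 days. Critical path: A → C → E → I → J.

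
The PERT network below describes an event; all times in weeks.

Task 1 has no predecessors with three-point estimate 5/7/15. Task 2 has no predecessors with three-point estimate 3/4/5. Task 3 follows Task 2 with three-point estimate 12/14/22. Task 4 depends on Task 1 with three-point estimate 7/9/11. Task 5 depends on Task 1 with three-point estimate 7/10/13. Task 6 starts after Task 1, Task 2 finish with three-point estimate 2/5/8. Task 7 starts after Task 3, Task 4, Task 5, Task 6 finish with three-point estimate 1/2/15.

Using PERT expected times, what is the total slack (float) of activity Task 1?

te_Task 1 = (5 + 4·7 + 15)/6 = 48/6 = 8
te_Task 2 = (3 + 4·4 + 5)/6 = 24/6 = 4
te_Task 3 = (12 + 4·14 + 22)/6 = 90/6 = 15
te_Task 4 = (7 + 4·9 + 11)/6 = 54/6 = 9
te_Task 5 = (7 + 4·10 + 13)/6 = 60/6 = 10
te_Task 6 = (2 + 4·5 + 8)/6 = 30/6 = 5
te_Task 7 = (1 + 4·2 + 15)/6 = 24/6 = 4

Forward pass:
ES_Task 1 = 0; EF_Task 1 = 8
ES_Task 2 = 0; EF_Task 2 = 4
ES_Task 3 = 4; EF_Task 3 = 4+15 = 19
ES_Task 4 = 8; EF_Task 4 = 8+9 = 17
ES_Task 5 = 8; EF_Task 5 = 8+10 = 18
ES_Task 6 = max(EF_Task 1=8, EF_Task 2=4) = 8; EF_Task 6 = 8+5 = 13
ES_Task 7 = max(EF_Task 3=19, EF_Task 4=17, EF_Task 5=18, EF_Task 6=13) = 19; EF_Task 7 = 19+4 = 23
Expected project duration μ = 23 weeks. Critical path: Task 2 → Task 3 → Task 7.

Backward pass:
LF_Task 7 = 23; LS_Task 7 = 23−4 = 19
LF_Task 6 = LS_Task 7 = 19; LS_Task 6 = 19−5 = 14
LF_Task 5 = LS_Task 7 = 19; LS_Task 5 = 19−10 = 9
LF_Task 4 = LS_Task 7 = 19; LS_Task 4 = 19−9 = 10
LF_Task 3 = LS_Task 7 = 19; LS_Task 3 = 19−15 = 4
LF_Task 2 = min(LS_Task 3=4, LS_Task 6=14) = 4; LS_Task 2 = 4−4 = 0
LF_Task 1 = min(LS_Task 4=10, LS_Task 5=9, LS_Task 6=14) = 9; LS_Task 1 = 9−8 = 1
Slack_Task 1 = LS_Task 1 − ES_Task 1 = 1 − 0 = 1

1 weeks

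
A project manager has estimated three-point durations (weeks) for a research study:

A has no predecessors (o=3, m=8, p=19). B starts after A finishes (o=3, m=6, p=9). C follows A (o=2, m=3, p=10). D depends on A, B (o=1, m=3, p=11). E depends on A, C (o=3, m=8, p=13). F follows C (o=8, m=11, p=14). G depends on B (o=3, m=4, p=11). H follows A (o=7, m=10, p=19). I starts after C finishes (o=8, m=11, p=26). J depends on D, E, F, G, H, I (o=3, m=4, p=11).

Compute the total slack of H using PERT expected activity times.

6 weeks

te_A = (3 + 4·8 + 19)/6 = 54/6 = 9
te_B = (3 + 4·6 + 9)/6 = 36/6 = 6
te_C = (2 + 4·3 + 10)/6 = 24/6 = 4
te_D = (1 + 4·3 + 11)/6 = 24/6 = 4
te_E = (3 + 4·8 + 13)/6 = 48/6 = 8
te_F = (8 + 4·11 + 14)/6 = 66/6 = 11
te_G = (3 + 4·4 + 11)/6 = 30/6 = 5
te_H = (7 + 4·10 + 19)/6 = 66/6 = 11
te_I = (8 + 4·11 + 26)/6 = 78/6 = 13
te_J = (3 + 4·4 + 11)/6 = 30/6 = 5

Forward pass:
ES_A = 0; EF_A = 9
ES_B = 9; EF_B = 9+6 = 15
ES_C = 9; EF_C = 9+4 = 13
ES_D = max(EF_A=9, EF_B=15) = 15; EF_D = 15+4 = 19
ES_E = max(EF_A=9, EF_C=13) = 13; EF_E = 13+8 = 21
ES_F = 13; EF_F = 13+11 = 24
ES_G = 15; EF_G = 15+5 = 20
ES_H = 9; EF_H = 9+11 = 20
ES_I = 13; EF_I = 13+13 = 26
ES_J = max(EF_D=19, EF_E=21, EF_F=24, EF_G=20, EF_H=20, EF_I=26) = 26; EF_J = 26+5 = 31
Expected project duration μ = 31 weeks. Critical path: A → C → I → J.

Backward pass:
LF_J = 31; LS_J = 31−5 = 26
LF_I = LS_J = 26; LS_I = 26−13 = 13
LF_H = LS_J = 26; LS_H = 26−11 = 15
LF_G = LS_J = 26; LS_G = 26−5 = 21
LF_F = LS_J = 26; LS_F = 26−11 = 15
LF_E = LS_J = 26; LS_E = 26−8 = 18
LF_D = LS_J = 26; LS_D = 26−4 = 22
LF_C = min(LS_E=18, LS_F=15, LS_I=13) = 13; LS_C = 13−4 = 9
LF_B = min(LS_D=22, LS_G=21) = 21; LS_B = 21−6 = 15
LF_A = min(LS_B=15, LS_C=9, LS_D=22, LS_E=18, LS_H=15) = 9; LS_A = 9−9 = 0
Slack_H = LS_H − ES_H = 15 − 9 = 6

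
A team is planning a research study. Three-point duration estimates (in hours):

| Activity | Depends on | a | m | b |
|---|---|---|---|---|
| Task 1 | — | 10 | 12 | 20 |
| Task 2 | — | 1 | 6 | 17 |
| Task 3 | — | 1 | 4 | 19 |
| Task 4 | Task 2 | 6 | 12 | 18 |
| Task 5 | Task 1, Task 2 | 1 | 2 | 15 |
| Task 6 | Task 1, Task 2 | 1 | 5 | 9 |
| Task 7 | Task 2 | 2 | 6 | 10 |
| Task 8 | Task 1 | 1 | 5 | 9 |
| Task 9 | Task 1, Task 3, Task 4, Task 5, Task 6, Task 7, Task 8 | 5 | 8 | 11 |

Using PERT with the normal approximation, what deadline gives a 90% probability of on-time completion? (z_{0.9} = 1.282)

te_Task 1 = (10 + 4·12 + 20)/6 = 78/6 = 13; σ²_Task 1 = ((20−10)/6)² = 2.778
te_Task 2 = (1 + 4·6 + 17)/6 = 42/6 = 7; σ²_Task 2 = ((17−1)/6)² = 7.111
te_Task 3 = (1 + 4·4 + 19)/6 = 36/6 = 6; σ²_Task 3 = ((19−1)/6)² = 9.000
te_Task 4 = (6 + 4·12 + 18)/6 = 72/6 = 12; σ²_Task 4 = ((18−6)/6)² = 4.000
te_Task 5 = (1 + 4·2 + 15)/6 = 24/6 = 4; σ²_Task 5 = ((15−1)/6)² = 5.444
te_Task 6 = (1 + 4·5 + 9)/6 = 30/6 = 5; σ²_Task 6 = ((9−1)/6)² = 1.778
te_Task 7 = (2 + 4·6 + 10)/6 = 36/6 = 6; σ²_Task 7 = ((10−2)/6)² = 1.778
te_Task 8 = (1 + 4·5 + 9)/6 = 30/6 = 5; σ²_Task 8 = ((9−1)/6)² = 1.778
te_Task 9 = (5 + 4·8 + 11)/6 = 48/6 = 8; σ²_Task 9 = ((11−5)/6)² = 1.000

Forward pass:
ES_Task 1 = 0; EF_Task 1 = 13
ES_Task 2 = 0; EF_Task 2 = 7
ES_Task 3 = 0; EF_Task 3 = 6
ES_Task 4 = 7; EF_Task 4 = 7+12 = 19
ES_Task 5 = max(EF_Task 1=13, EF_Task 2=7) = 13; EF_Task 5 = 13+4 = 17
ES_Task 6 = max(EF_Task 1=13, EF_Task 2=7) = 13; EF_Task 6 = 13+5 = 18
ES_Task 7 = 7; EF_Task 7 = 7+6 = 13
ES_Task 8 = 13; EF_Task 8 = 13+5 = 18
ES_Task 9 = max(EF_Task 1=13, EF_Task 3=6, EF_Task 4=19, EF_Task 5=17, EF_Task 6=18, EF_Task 7=13, EF_Task 8=18) = 19; EF_Task 9 = 19+8 = 27
Expected project duration μ = 27 hours. Critical path: Task 2 → Task 4 → Task 9.

Variance along critical path = 7.111 + 4.000 + 1.000 = 12.111; σ = 3.480 hours.
D = μ + z·σ = 27 + 1.282·3.480 = 31.5 hours

31.5 hours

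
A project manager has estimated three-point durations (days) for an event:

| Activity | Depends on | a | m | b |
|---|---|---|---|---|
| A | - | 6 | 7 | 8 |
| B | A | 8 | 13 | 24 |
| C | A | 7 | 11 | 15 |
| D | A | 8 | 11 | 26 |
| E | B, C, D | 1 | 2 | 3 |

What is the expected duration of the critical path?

te_A = (6 + 4·7 + 8)/6 = 42/6 = 7
te_B = (8 + 4·13 + 24)/6 = 84/6 = 14
te_C = (7 + 4·11 + 15)/6 = 66/6 = 11
te_D = (8 + 4·11 + 26)/6 = 78/6 = 13
te_E = (1 + 4·2 + 3)/6 = 12/6 = 2

Forward pass:
ES_A = 0; EF_A = 7
ES_B = 7; EF_B = 7+14 = 21
ES_C = 7; EF_C = 7+11 = 18
ES_D = 7; EF_D = 7+13 = 20
ES_E = max(EF_B=21, EF_C=18, EF_D=20) = 21; EF_E = 21+2 = 23
Expected project duration μ = 23 days. Critical path: A → B → E.

23 days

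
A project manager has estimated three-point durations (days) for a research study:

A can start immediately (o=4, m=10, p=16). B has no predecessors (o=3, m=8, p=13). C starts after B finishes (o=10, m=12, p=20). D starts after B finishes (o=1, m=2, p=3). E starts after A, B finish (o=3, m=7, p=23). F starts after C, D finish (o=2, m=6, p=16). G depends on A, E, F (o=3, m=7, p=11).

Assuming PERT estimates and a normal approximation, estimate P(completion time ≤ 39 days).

0.868

te_A = (4 + 4·10 + 16)/6 = 60/6 = 10; σ²_A = ((16−4)/6)² = 4.000
te_B = (3 + 4·8 + 13)/6 = 48/6 = 8; σ²_B = ((13−3)/6)² = 2.778
te_C = (10 + 4·12 + 20)/6 = 78/6 = 13; σ²_C = ((20−10)/6)² = 2.778
te_D = (1 + 4·2 + 3)/6 = 12/6 = 2; σ²_D = ((3−1)/6)² = 0.111
te_E = (3 + 4·7 + 23)/6 = 54/6 = 9; σ²_E = ((23−3)/6)² = 11.111
te_F = (2 + 4·6 + 16)/6 = 42/6 = 7; σ²_F = ((16−2)/6)² = 5.444
te_G = (3 + 4·7 + 11)/6 = 42/6 = 7; σ²_G = ((11−3)/6)² = 1.778

Forward pass:
ES_A = 0; EF_A = 10
ES_B = 0; EF_B = 8
ES_C = 8; EF_C = 8+13 = 21
ES_D = 8; EF_D = 8+2 = 10
ES_E = max(EF_A=10, EF_B=8) = 10; EF_E = 10+9 = 19
ES_F = max(EF_C=21, EF_D=10) = 21; EF_F = 21+7 = 28
ES_G = max(EF_A=10, EF_E=19, EF_F=28) = 28; EF_G = 28+7 = 35
Expected project duration μ = 35 days. Critical path: B → C → F → G.

Variance along critical path = 2.778 + 2.778 + 5.444 + 1.778 = 12.778; σ = √12.778 = 3.575 days.
Z = (39 − 35) / 3.575 = 1.119
P(T ≤ 39) = Φ(1.119) ≈ 0.868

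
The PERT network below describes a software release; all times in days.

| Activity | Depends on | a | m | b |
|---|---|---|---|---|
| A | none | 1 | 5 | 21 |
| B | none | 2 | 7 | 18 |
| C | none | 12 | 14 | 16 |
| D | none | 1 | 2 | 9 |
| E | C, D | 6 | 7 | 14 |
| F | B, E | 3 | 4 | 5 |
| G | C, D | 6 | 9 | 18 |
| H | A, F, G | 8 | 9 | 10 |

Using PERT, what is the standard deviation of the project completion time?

1.56 days

te_A = (1 + 4·5 + 21)/6 = 42/6 = 7; σ²_A = ((21−1)/6)² = 11.111
te_B = (2 + 4·7 + 18)/6 = 48/6 = 8; σ²_B = ((18−2)/6)² = 7.111
te_C = (12 + 4·14 + 16)/6 = 84/6 = 14; σ²_C = ((16−12)/6)² = 0.444
te_D = (1 + 4·2 + 9)/6 = 18/6 = 3; σ²_D = ((9−1)/6)² = 1.778
te_E = (6 + 4·7 + 14)/6 = 48/6 = 8; σ²_E = ((14−6)/6)² = 1.778
te_F = (3 + 4·4 + 5)/6 = 24/6 = 4; σ²_F = ((5−3)/6)² = 0.111
te_G = (6 + 4·9 + 18)/6 = 60/6 = 10; σ²_G = ((18−6)/6)² = 4.000
te_H = (8 + 4·9 + 10)/6 = 54/6 = 9; σ²_H = ((10−8)/6)² = 0.111

Forward pass:
ES_A = 0; EF_A = 7
ES_B = 0; EF_B = 8
ES_C = 0; EF_C = 14
ES_D = 0; EF_D = 3
ES_E = max(EF_C=14, EF_D=3) = 14; EF_E = 14+8 = 22
ES_F = max(EF_B=8, EF_E=22) = 22; EF_F = 22+4 = 26
ES_G = max(EF_C=14, EF_D=3) = 14; EF_G = 14+10 = 24
ES_H = max(EF_A=7, EF_F=26, EF_G=24) = 26; EF_H = 26+9 = 35
Expected project duration μ = 35 days. Critical path: C → E → F → H.

Variance along critical path = 0.444 + 1.778 + 0.111 + 0.111 = 2.444
σ = √2.444 = 1.563 days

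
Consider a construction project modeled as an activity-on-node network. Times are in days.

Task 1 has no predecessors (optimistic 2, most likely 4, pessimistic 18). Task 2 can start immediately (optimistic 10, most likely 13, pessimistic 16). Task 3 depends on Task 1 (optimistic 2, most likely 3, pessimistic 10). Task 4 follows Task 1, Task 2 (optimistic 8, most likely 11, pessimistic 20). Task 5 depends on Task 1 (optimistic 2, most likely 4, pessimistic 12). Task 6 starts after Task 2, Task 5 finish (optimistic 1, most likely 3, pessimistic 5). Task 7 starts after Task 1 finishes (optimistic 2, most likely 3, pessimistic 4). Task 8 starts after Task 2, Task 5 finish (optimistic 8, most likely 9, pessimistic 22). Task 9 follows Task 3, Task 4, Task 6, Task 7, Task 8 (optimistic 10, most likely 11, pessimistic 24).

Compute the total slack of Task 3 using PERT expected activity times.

te_Task 1 = (2 + 4·4 + 18)/6 = 36/6 = 6
te_Task 2 = (10 + 4·13 + 16)/6 = 78/6 = 13
te_Task 3 = (2 + 4·3 + 10)/6 = 24/6 = 4
te_Task 4 = (8 + 4·11 + 20)/6 = 72/6 = 12
te_Task 5 = (2 + 4·4 + 12)/6 = 30/6 = 5
te_Task 6 = (1 + 4·3 + 5)/6 = 18/6 = 3
te_Task 7 = (2 + 4·3 + 4)/6 = 18/6 = 3
te_Task 8 = (8 + 4·9 + 22)/6 = 66/6 = 11
te_Task 9 = (10 + 4·11 + 24)/6 = 78/6 = 13

Forward pass:
ES_Task 1 = 0; EF_Task 1 = 6
ES_Task 2 = 0; EF_Task 2 = 13
ES_Task 3 = 6; EF_Task 3 = 6+4 = 10
ES_Task 4 = max(EF_Task 1=6, EF_Task 2=13) = 13; EF_Task 4 = 13+12 = 25
ES_Task 5 = 6; EF_Task 5 = 6+5 = 11
ES_Task 6 = max(EF_Task 2=13, EF_Task 5=11) = 13; EF_Task 6 = 13+3 = 16
ES_Task 7 = 6; EF_Task 7 = 6+3 = 9
ES_Task 8 = max(EF_Task 2=13, EF_Task 5=11) = 13; EF_Task 8 = 13+11 = 24
ES_Task 9 = max(EF_Task 3=10, EF_Task 4=25, EF_Task 6=16, EF_Task 7=9, EF_Task 8=24) = 25; EF_Task 9 = 25+13 = 38
Expected project duration μ = 38 days. Critical path: Task 2 → Task 4 → Task 9.

Backward pass:
LF_Task 9 = 38; LS_Task 9 = 38−13 = 25
LF_Task 8 = LS_Task 9 = 25; LS_Task 8 = 25−11 = 14
LF_Task 7 = LS_Task 9 = 25; LS_Task 7 = 25−3 = 22
LF_Task 6 = LS_Task 9 = 25; LS_Task 6 = 25−3 = 22
LF_Task 5 = min(LS_Task 6=22, LS_Task 8=14) = 14; LS_Task 5 = 14−5 = 9
LF_Task 4 = LS_Task 9 = 25; LS_Task 4 = 25−12 = 13
LF_Task 3 = LS_Task 9 = 25; LS_Task 3 = 25−4 = 21
LF_Task 2 = min(LS_Task 4=13, LS_Task 6=22, LS_Task 8=14) = 13; LS_Task 2 = 13−13 = 0
LF_Task 1 = min(LS_Task 3=21, LS_Task 4=13, LS_Task 5=9, LS_Task 7=22) = 9; LS_Task 1 = 9−6 = 3
Slack_Task 3 = LS_Task 3 − ES_Task 3 = 21 − 6 = 15

15 days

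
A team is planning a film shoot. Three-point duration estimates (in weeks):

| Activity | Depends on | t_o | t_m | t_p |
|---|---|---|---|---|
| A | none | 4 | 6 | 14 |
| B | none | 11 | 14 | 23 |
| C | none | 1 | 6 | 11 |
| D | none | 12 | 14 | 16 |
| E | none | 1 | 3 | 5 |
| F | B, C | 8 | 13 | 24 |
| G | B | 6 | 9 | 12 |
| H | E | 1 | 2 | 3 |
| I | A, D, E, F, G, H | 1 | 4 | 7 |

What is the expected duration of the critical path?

te_A = (4 + 4·6 + 14)/6 = 42/6 = 7
te_B = (11 + 4·14 + 23)/6 = 90/6 = 15
te_C = (1 + 4·6 + 11)/6 = 36/6 = 6
te_D = (12 + 4·14 + 16)/6 = 84/6 = 14
te_E = (1 + 4·3 + 5)/6 = 18/6 = 3
te_F = (8 + 4·13 + 24)/6 = 84/6 = 14
te_G = (6 + 4·9 + 12)/6 = 54/6 = 9
te_H = (1 + 4·2 + 3)/6 = 12/6 = 2
te_I = (1 + 4·4 + 7)/6 = 24/6 = 4

Forward pass:
ES_A = 0; EF_A = 7
ES_B = 0; EF_B = 15
ES_C = 0; EF_C = 6
ES_D = 0; EF_D = 14
ES_E = 0; EF_E = 3
ES_F = max(EF_B=15, EF_C=6) = 15; EF_F = 15+14 = 29
ES_G = 15; EF_G = 15+9 = 24
ES_H = 3; EF_H = 3+2 = 5
ES_I = max(EF_A=7, EF_D=14, EF_E=3, EF_F=29, EF_G=24, EF_H=5) = 29; EF_I = 29+4 = 33
Expected project duration μ = 33 weeks. Critical path: B → F → I.

33 weeks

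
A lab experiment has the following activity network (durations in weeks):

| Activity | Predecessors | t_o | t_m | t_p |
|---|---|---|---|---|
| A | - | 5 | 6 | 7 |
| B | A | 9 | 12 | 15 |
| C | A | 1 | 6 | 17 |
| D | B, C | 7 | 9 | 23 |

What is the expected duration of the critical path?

29 weeks

te_A = (5 + 4·6 + 7)/6 = 36/6 = 6
te_B = (9 + 4·12 + 15)/6 = 72/6 = 12
te_C = (1 + 4·6 + 17)/6 = 42/6 = 7
te_D = (7 + 4·9 + 23)/6 = 66/6 = 11

Forward pass:
ES_A = 0; EF_A = 6
ES_B = 6; EF_B = 6+12 = 18
ES_C = 6; EF_C = 6+7 = 13
ES_D = max(EF_B=18, EF_C=13) = 18; EF_D = 18+11 = 29
Expected project duration μ = 29 weeks. Critical path: A → B → D.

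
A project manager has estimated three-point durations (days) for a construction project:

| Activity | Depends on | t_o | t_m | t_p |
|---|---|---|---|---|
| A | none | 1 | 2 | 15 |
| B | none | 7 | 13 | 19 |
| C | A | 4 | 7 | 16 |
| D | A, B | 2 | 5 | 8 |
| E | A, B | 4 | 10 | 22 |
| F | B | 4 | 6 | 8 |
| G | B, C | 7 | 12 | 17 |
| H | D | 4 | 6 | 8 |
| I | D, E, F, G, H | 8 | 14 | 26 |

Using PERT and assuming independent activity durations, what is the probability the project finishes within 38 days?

0.307

te_A = (1 + 4·2 + 15)/6 = 24/6 = 4; σ²_A = ((15−1)/6)² = 5.444
te_B = (7 + 4·13 + 19)/6 = 78/6 = 13; σ²_B = ((19−7)/6)² = 4.000
te_C = (4 + 4·7 + 16)/6 = 48/6 = 8; σ²_C = ((16−4)/6)² = 4.000
te_D = (2 + 4·5 + 8)/6 = 30/6 = 5; σ²_D = ((8−2)/6)² = 1.000
te_E = (4 + 4·10 + 22)/6 = 66/6 = 11; σ²_E = ((22−4)/6)² = 9.000
te_F = (4 + 4·6 + 8)/6 = 36/6 = 6; σ²_F = ((8−4)/6)² = 0.444
te_G = (7 + 4·12 + 17)/6 = 72/6 = 12; σ²_G = ((17−7)/6)² = 2.778
te_H = (4 + 4·6 + 8)/6 = 36/6 = 6; σ²_H = ((8−4)/6)² = 0.444
te_I = (8 + 4·14 + 26)/6 = 90/6 = 15; σ²_I = ((26−8)/6)² = 9.000

Forward pass:
ES_A = 0; EF_A = 4
ES_B = 0; EF_B = 13
ES_C = 4; EF_C = 4+8 = 12
ES_D = max(EF_A=4, EF_B=13) = 13; EF_D = 13+5 = 18
ES_E = max(EF_A=4, EF_B=13) = 13; EF_E = 13+11 = 24
ES_F = 13; EF_F = 13+6 = 19
ES_G = max(EF_B=13, EF_C=12) = 13; EF_G = 13+12 = 25
ES_H = 18; EF_H = 18+6 = 24
ES_I = max(EF_D=18, EF_E=24, EF_F=19, EF_G=25, EF_H=24) = 25; EF_I = 25+15 = 40
Expected project duration μ = 40 days. Critical path: B → G → I.

Variance along critical path = 4.000 + 2.778 + 9.000 = 15.778; σ = √15.778 = 3.972 days.
Z = (38 − 40) / 3.972 = -0.504
P(T ≤ 38) = Φ(-0.504) ≈ 0.307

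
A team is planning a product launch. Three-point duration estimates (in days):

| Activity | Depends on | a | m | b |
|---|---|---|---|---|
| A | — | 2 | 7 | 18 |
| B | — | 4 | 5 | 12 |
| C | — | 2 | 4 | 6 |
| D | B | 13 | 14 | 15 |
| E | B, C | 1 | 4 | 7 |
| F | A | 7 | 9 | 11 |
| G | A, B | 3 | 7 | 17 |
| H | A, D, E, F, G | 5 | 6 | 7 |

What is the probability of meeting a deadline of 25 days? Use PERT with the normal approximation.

te_A = (2 + 4·7 + 18)/6 = 48/6 = 8; σ²_A = ((18−2)/6)² = 7.111
te_B = (4 + 4·5 + 12)/6 = 36/6 = 6; σ²_B = ((12−4)/6)² = 1.778
te_C = (2 + 4·4 + 6)/6 = 24/6 = 4; σ²_C = ((6−2)/6)² = 0.444
te_D = (13 + 4·14 + 15)/6 = 84/6 = 14; σ²_D = ((15−13)/6)² = 0.111
te_E = (1 + 4·4 + 7)/6 = 24/6 = 4; σ²_E = ((7−1)/6)² = 1.000
te_F = (7 + 4·9 + 11)/6 = 54/6 = 9; σ²_F = ((11−7)/6)² = 0.444
te_G = (3 + 4·7 + 17)/6 = 48/6 = 8; σ²_G = ((17−3)/6)² = 5.444
te_H = (5 + 4·6 + 7)/6 = 36/6 = 6; σ²_H = ((7−5)/6)² = 0.111

Forward pass:
ES_A = 0; EF_A = 8
ES_B = 0; EF_B = 6
ES_C = 0; EF_C = 4
ES_D = 6; EF_D = 6+14 = 20
ES_E = max(EF_B=6, EF_C=4) = 6; EF_E = 6+4 = 10
ES_F = 8; EF_F = 8+9 = 17
ES_G = max(EF_A=8, EF_B=6) = 8; EF_G = 8+8 = 16
ES_H = max(EF_A=8, EF_D=20, EF_E=10, EF_F=17, EF_G=16) = 20; EF_H = 20+6 = 26
Expected project duration μ = 26 days. Critical path: B → D → H.

Variance along critical path = 1.778 + 0.111 + 0.111 = 2.000; σ = √2.000 = 1.414 days.
Z = (25 − 26) / 1.414 = -0.707
P(T ≤ 25) = Φ(-0.707) ≈ 0.240

0.240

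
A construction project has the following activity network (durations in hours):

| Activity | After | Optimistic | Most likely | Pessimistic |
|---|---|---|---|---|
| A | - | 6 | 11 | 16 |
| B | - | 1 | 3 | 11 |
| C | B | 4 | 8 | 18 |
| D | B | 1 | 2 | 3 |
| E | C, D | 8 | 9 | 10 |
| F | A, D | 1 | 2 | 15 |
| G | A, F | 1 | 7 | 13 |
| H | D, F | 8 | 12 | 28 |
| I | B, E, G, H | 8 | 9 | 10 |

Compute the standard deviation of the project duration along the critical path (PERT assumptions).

te_A = (6 + 4·11 + 16)/6 = 66/6 = 11; σ²_A = ((16−6)/6)² = 2.778
te_B = (1 + 4·3 + 11)/6 = 24/6 = 4; σ²_B = ((11−1)/6)² = 2.778
te_C = (4 + 4·8 + 18)/6 = 54/6 = 9; σ²_C = ((18−4)/6)² = 5.444
te_D = (1 + 4·2 + 3)/6 = 12/6 = 2; σ²_D = ((3−1)/6)² = 0.111
te_E = (8 + 4·9 + 10)/6 = 54/6 = 9; σ²_E = ((10−8)/6)² = 0.111
te_F = (1 + 4·2 + 15)/6 = 24/6 = 4; σ²_F = ((15−1)/6)² = 5.444
te_G = (1 + 4·7 + 13)/6 = 42/6 = 7; σ²_G = ((13−1)/6)² = 4.000
te_H = (8 + 4·12 + 28)/6 = 84/6 = 14; σ²_H = ((28−8)/6)² = 11.111
te_I = (8 + 4·9 + 10)/6 = 54/6 = 9; σ²_I = ((10−8)/6)² = 0.111

Forward pass:
ES_A = 0; EF_A = 11
ES_B = 0; EF_B = 4
ES_C = 4; EF_C = 4+9 = 13
ES_D = 4; EF_D = 4+2 = 6
ES_E = max(EF_C=13, EF_D=6) = 13; EF_E = 13+9 = 22
ES_F = max(EF_A=11, EF_D=6) = 11; EF_F = 11+4 = 15
ES_G = max(EF_A=11, EF_F=15) = 15; EF_G = 15+7 = 22
ES_H = max(EF_D=6, EF_F=15) = 15; EF_H = 15+14 = 29
ES_I = max(EF_B=4, EF_E=22, EF_G=22, EF_H=29) = 29; EF_I = 29+9 = 38
Expected project duration μ = 38 hours. Critical path: A → F → H → I.

Variance along critical path = 2.778 + 5.444 + 11.111 + 0.111 = 19.444
σ = √19.444 = 4.410 hours

4.41 hours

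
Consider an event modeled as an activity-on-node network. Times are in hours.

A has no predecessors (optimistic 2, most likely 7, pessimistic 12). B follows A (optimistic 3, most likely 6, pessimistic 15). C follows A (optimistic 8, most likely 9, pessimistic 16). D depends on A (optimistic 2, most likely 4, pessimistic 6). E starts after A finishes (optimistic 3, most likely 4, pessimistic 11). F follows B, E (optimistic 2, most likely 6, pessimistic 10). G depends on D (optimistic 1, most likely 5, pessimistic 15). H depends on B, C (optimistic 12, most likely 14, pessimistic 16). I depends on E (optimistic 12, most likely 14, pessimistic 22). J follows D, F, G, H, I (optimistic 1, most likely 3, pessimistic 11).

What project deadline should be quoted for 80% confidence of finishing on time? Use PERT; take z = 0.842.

37.3 hours

te_A = (2 + 4·7 + 12)/6 = 42/6 = 7; σ²_A = ((12−2)/6)² = 2.778
te_B = (3 + 4·6 + 15)/6 = 42/6 = 7; σ²_B = ((15−3)/6)² = 4.000
te_C = (8 + 4·9 + 16)/6 = 60/6 = 10; σ²_C = ((16−8)/6)² = 1.778
te_D = (2 + 4·4 + 6)/6 = 24/6 = 4; σ²_D = ((6−2)/6)² = 0.444
te_E = (3 + 4·4 + 11)/6 = 30/6 = 5; σ²_E = ((11−3)/6)² = 1.778
te_F = (2 + 4·6 + 10)/6 = 36/6 = 6; σ²_F = ((10−2)/6)² = 1.778
te_G = (1 + 4·5 + 15)/6 = 36/6 = 6; σ²_G = ((15−1)/6)² = 5.444
te_H = (12 + 4·14 + 16)/6 = 84/6 = 14; σ²_H = ((16−12)/6)² = 0.444
te_I = (12 + 4·14 + 22)/6 = 90/6 = 15; σ²_I = ((22−12)/6)² = 2.778
te_J = (1 + 4·3 + 11)/6 = 24/6 = 4; σ²_J = ((11−1)/6)² = 2.778

Forward pass:
ES_A = 0; EF_A = 7
ES_B = 7; EF_B = 7+7 = 14
ES_C = 7; EF_C = 7+10 = 17
ES_D = 7; EF_D = 7+4 = 11
ES_E = 7; EF_E = 7+5 = 12
ES_F = max(EF_B=14, EF_E=12) = 14; EF_F = 14+6 = 20
ES_G = 11; EF_G = 11+6 = 17
ES_H = max(EF_B=14, EF_C=17) = 17; EF_H = 17+14 = 31
ES_I = 12; EF_I = 12+15 = 27
ES_J = max(EF_D=11, EF_F=20, EF_G=17, EF_H=31, EF_I=27) = 31; EF_J = 31+4 = 35
Expected project duration μ = 35 hours. Critical path: A → C → H → J.

Variance along critical path = 2.778 + 1.778 + 0.444 + 2.778 = 7.778; σ = 2.789 hours.
D = μ + z·σ = 35 + 0.842·2.789 = 37.3 hours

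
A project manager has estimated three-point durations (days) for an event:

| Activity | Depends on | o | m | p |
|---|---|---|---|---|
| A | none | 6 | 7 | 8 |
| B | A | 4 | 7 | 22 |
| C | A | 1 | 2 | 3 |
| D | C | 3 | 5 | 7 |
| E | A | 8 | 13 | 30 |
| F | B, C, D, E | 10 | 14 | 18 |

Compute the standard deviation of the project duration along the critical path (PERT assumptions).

3.92 days

te_A = (6 + 4·7 + 8)/6 = 42/6 = 7; σ²_A = ((8−6)/6)² = 0.111
te_B = (4 + 4·7 + 22)/6 = 54/6 = 9; σ²_B = ((22−4)/6)² = 9.000
te_C = (1 + 4·2 + 3)/6 = 12/6 = 2; σ²_C = ((3−1)/6)² = 0.111
te_D = (3 + 4·5 + 7)/6 = 30/6 = 5; σ²_D = ((7−3)/6)² = 0.444
te_E = (8 + 4·13 + 30)/6 = 90/6 = 15; σ²_E = ((30−8)/6)² = 13.444
te_F = (10 + 4·14 + 18)/6 = 84/6 = 14; σ²_F = ((18−10)/6)² = 1.778

Forward pass:
ES_A = 0; EF_A = 7
ES_B = 7; EF_B = 7+9 = 16
ES_C = 7; EF_C = 7+2 = 9
ES_D = 9; EF_D = 9+5 = 14
ES_E = 7; EF_E = 7+15 = 22
ES_F = max(EF_B=16, EF_C=9, EF_D=14, EF_E=22) = 22; EF_F = 22+14 = 36
Expected project duration μ = 36 days. Critical path: A → E → F.

Variance along critical path = 0.111 + 13.444 + 1.778 = 15.333
σ = √15.333 = 3.916 days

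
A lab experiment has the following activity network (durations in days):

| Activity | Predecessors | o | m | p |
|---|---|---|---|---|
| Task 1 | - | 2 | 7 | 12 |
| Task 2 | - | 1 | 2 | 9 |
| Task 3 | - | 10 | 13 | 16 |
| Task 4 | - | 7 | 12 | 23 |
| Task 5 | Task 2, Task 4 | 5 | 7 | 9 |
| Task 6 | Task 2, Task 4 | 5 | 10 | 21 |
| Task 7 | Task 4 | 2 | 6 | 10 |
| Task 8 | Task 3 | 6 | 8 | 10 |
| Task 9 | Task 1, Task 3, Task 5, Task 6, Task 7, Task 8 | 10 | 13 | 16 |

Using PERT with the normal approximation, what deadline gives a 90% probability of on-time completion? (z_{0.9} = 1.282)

te_Task 1 = (2 + 4·7 + 12)/6 = 42/6 = 7; σ²_Task 1 = ((12−2)/6)² = 2.778
te_Task 2 = (1 + 4·2 + 9)/6 = 18/6 = 3; σ²_Task 2 = ((9−1)/6)² = 1.778
te_Task 3 = (10 + 4·13 + 16)/6 = 78/6 = 13; σ²_Task 3 = ((16−10)/6)² = 1.000
te_Task 4 = (7 + 4·12 + 23)/6 = 78/6 = 13; σ²_Task 4 = ((23−7)/6)² = 7.111
te_Task 5 = (5 + 4·7 + 9)/6 = 42/6 = 7; σ²_Task 5 = ((9−5)/6)² = 0.444
te_Task 6 = (5 + 4·10 + 21)/6 = 66/6 = 11; σ²_Task 6 = ((21−5)/6)² = 7.111
te_Task 7 = (2 + 4·6 + 10)/6 = 36/6 = 6; σ²_Task 7 = ((10−2)/6)² = 1.778
te_Task 8 = (6 + 4·8 + 10)/6 = 48/6 = 8; σ²_Task 8 = ((10−6)/6)² = 0.444
te_Task 9 = (10 + 4·13 + 16)/6 = 78/6 = 13; σ²_Task 9 = ((16−10)/6)² = 1.000

Forward pass:
ES_Task 1 = 0; EF_Task 1 = 7
ES_Task 2 = 0; EF_Task 2 = 3
ES_Task 3 = 0; EF_Task 3 = 13
ES_Task 4 = 0; EF_Task 4 = 13
ES_Task 5 = max(EF_Task 2=3, EF_Task 4=13) = 13; EF_Task 5 = 13+7 = 20
ES_Task 6 = max(EF_Task 2=3, EF_Task 4=13) = 13; EF_Task 6 = 13+11 = 24
ES_Task 7 = 13; EF_Task 7 = 13+6 = 19
ES_Task 8 = 13; EF_Task 8 = 13+8 = 21
ES_Task 9 = max(EF_Task 1=7, EF_Task 3=13, EF_Task 5=20, EF_Task 6=24, EF_Task 7=19, EF_Task 8=21) = 24; EF_Task 9 = 24+13 = 37
Expected project duration μ = 37 days. Critical path: Task 4 → Task 6 → Task 9.

Variance along critical path = 7.111 + 7.111 + 1.000 = 15.222; σ = 3.902 days.
D = μ + z·σ = 37 + 1.282·3.902 = 42.0 days

42.0 days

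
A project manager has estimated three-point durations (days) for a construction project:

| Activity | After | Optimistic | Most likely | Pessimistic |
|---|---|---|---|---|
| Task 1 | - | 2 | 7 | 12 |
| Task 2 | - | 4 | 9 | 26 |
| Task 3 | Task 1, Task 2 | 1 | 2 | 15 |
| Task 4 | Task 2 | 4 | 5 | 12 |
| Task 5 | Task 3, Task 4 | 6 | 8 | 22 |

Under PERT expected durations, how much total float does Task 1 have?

te_Task 1 = (2 + 4·7 + 12)/6 = 42/6 = 7
te_Task 2 = (4 + 4·9 + 26)/6 = 66/6 = 11
te_Task 3 = (1 + 4·2 + 15)/6 = 24/6 = 4
te_Task 4 = (4 + 4·5 + 12)/6 = 36/6 = 6
te_Task 5 = (6 + 4·8 + 22)/6 = 60/6 = 10

Forward pass:
ES_Task 1 = 0; EF_Task 1 = 7
ES_Task 2 = 0; EF_Task 2 = 11
ES_Task 3 = max(EF_Task 1=7, EF_Task 2=11) = 11; EF_Task 3 = 11+4 = 15
ES_Task 4 = 11; EF_Task 4 = 11+6 = 17
ES_Task 5 = max(EF_Task 3=15, EF_Task 4=17) = 17; EF_Task 5 = 17+10 = 27
Expected project duration μ = 27 days. Critical path: Task 2 → Task 4 → Task 5.

Backward pass:
LF_Task 5 = 27; LS_Task 5 = 27−10 = 17
LF_Task 4 = LS_Task 5 = 17; LS_Task 4 = 17−6 = 11
LF_Task 3 = LS_Task 5 = 17; LS_Task 3 = 17−4 = 13
LF_Task 2 = min(LS_Task 3=13, LS_Task 4=11) = 11; LS_Task 2 = 11−11 = 0
LF_Task 1 = LS_Task 3 = 13; LS_Task 1 = 13−7 = 6
Slack_Task 1 = LS_Task 1 − ES_Task 1 = 6 − 0 = 6

6 days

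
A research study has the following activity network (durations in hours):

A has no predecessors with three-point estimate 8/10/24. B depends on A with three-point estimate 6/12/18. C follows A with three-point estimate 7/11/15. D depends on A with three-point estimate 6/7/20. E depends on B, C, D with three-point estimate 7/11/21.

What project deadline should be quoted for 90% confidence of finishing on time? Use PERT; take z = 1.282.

te_A = (8 + 4·10 + 24)/6 = 72/6 = 12; σ²_A = ((24−8)/6)² = 7.111
te_B = (6 + 4·12 + 18)/6 = 72/6 = 12; σ²_B = ((18−6)/6)² = 4.000
te_C = (7 + 4·11 + 15)/6 = 66/6 = 11; σ²_C = ((15−7)/6)² = 1.778
te_D = (6 + 4·7 + 20)/6 = 54/6 = 9; σ²_D = ((20−6)/6)² = 5.444
te_E = (7 + 4·11 + 21)/6 = 72/6 = 12; σ²_E = ((21−7)/6)² = 5.444

Forward pass:
ES_A = 0; EF_A = 12
ES_B = 12; EF_B = 12+12 = 24
ES_C = 12; EF_C = 12+11 = 23
ES_D = 12; EF_D = 12+9 = 21
ES_E = max(EF_B=24, EF_C=23, EF_D=21) = 24; EF_E = 24+12 = 36
Expected project duration μ = 36 hours. Critical path: A → B → E.

Variance along critical path = 7.111 + 4.000 + 5.444 = 16.556; σ = 4.069 hours.
D = μ + z·σ = 36 + 1.282·4.069 = 41.2 hours

41.2 hours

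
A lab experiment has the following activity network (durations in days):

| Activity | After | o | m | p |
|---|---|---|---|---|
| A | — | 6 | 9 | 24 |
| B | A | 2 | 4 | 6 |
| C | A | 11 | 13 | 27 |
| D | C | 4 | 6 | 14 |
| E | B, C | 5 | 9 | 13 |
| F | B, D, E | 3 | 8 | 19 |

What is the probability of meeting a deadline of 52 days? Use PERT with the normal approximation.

0.945

te_A = (6 + 4·9 + 24)/6 = 66/6 = 11; σ²_A = ((24−6)/6)² = 9.000
te_B = (2 + 4·4 + 6)/6 = 24/6 = 4; σ²_B = ((6−2)/6)² = 0.444
te_C = (11 + 4·13 + 27)/6 = 90/6 = 15; σ²_C = ((27−11)/6)² = 7.111
te_D = (4 + 4·6 + 14)/6 = 42/6 = 7; σ²_D = ((14−4)/6)² = 2.778
te_E = (5 + 4·9 + 13)/6 = 54/6 = 9; σ²_E = ((13−5)/6)² = 1.778
te_F = (3 + 4·8 + 19)/6 = 54/6 = 9; σ²_F = ((19−3)/6)² = 7.111

Forward pass:
ES_A = 0; EF_A = 11
ES_B = 11; EF_B = 11+4 = 15
ES_C = 11; EF_C = 11+15 = 26
ES_D = 26; EF_D = 26+7 = 33
ES_E = max(EF_B=15, EF_C=26) = 26; EF_E = 26+9 = 35
ES_F = max(EF_B=15, EF_D=33, EF_E=35) = 35; EF_F = 35+9 = 44
Expected project duration μ = 44 days. Critical path: A → C → E → F.

Variance along critical path = 9.000 + 7.111 + 1.778 + 7.111 = 25.000; σ = √25.000 = 5.000 days.
Z = (52 − 44) / 5.000 = 1.600
P(T ≤ 52) = Φ(1.600) ≈ 0.945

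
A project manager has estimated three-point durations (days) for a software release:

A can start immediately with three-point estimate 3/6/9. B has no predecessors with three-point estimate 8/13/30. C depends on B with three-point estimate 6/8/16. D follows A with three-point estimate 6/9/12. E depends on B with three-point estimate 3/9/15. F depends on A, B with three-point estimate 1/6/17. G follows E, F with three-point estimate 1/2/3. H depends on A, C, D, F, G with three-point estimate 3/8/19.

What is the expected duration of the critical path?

te_A = (3 + 4·6 + 9)/6 = 36/6 = 6
te_B = (8 + 4·13 + 30)/6 = 90/6 = 15
te_C = (6 + 4·8 + 16)/6 = 54/6 = 9
te_D = (6 + 4·9 + 12)/6 = 54/6 = 9
te_E = (3 + 4·9 + 15)/6 = 54/6 = 9
te_F = (1 + 4·6 + 17)/6 = 42/6 = 7
te_G = (1 + 4·2 + 3)/6 = 12/6 = 2
te_H = (3 + 4·8 + 19)/6 = 54/6 = 9

Forward pass:
ES_A = 0; EF_A = 6
ES_B = 0; EF_B = 15
ES_C = 15; EF_C = 15+9 = 24
ES_D = 6; EF_D = 6+9 = 15
ES_E = 15; EF_E = 15+9 = 24
ES_F = max(EF_A=6, EF_B=15) = 15; EF_F = 15+7 = 22
ES_G = max(EF_E=24, EF_F=22) = 24; EF_G = 24+2 = 26
ES_H = max(EF_A=6, EF_C=24, EF_D=15, EF_F=22, EF_G=26) = 26; EF_H = 26+9 = 35
Expected project duration μ = 35 days. Critical path: B → E → G → H.

35 days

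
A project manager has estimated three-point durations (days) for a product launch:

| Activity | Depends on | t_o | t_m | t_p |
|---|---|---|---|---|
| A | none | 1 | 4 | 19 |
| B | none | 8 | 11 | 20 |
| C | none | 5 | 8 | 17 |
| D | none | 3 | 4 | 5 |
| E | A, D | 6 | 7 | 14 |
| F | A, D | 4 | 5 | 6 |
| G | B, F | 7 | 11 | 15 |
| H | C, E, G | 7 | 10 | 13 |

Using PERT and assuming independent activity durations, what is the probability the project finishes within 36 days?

0.875

te_A = (1 + 4·4 + 19)/6 = 36/6 = 6; σ²_A = ((19−1)/6)² = 9.000
te_B = (8 + 4·11 + 20)/6 = 72/6 = 12; σ²_B = ((20−8)/6)² = 4.000
te_C = (5 + 4·8 + 17)/6 = 54/6 = 9; σ²_C = ((17−5)/6)² = 4.000
te_D = (3 + 4·4 + 5)/6 = 24/6 = 4; σ²_D = ((5−3)/6)² = 0.111
te_E = (6 + 4·7 + 14)/6 = 48/6 = 8; σ²_E = ((14−6)/6)² = 1.778
te_F = (4 + 4·5 + 6)/6 = 30/6 = 5; σ²_F = ((6−4)/6)² = 0.111
te_G = (7 + 4·11 + 15)/6 = 66/6 = 11; σ²_G = ((15−7)/6)² = 1.778
te_H = (7 + 4·10 + 13)/6 = 60/6 = 10; σ²_H = ((13−7)/6)² = 1.000

Forward pass:
ES_A = 0; EF_A = 6
ES_B = 0; EF_B = 12
ES_C = 0; EF_C = 9
ES_D = 0; EF_D = 4
ES_E = max(EF_A=6, EF_D=4) = 6; EF_E = 6+8 = 14
ES_F = max(EF_A=6, EF_D=4) = 6; EF_F = 6+5 = 11
ES_G = max(EF_B=12, EF_F=11) = 12; EF_G = 12+11 = 23
ES_H = max(EF_C=9, EF_E=14, EF_G=23) = 23; EF_H = 23+10 = 33
Expected project duration μ = 33 days. Critical path: B → G → H.

Variance along critical path = 4.000 + 1.778 + 1.000 = 6.778; σ = √6.778 = 2.603 days.
Z = (36 − 33) / 2.603 = 1.152
P(T ≤ 36) = Φ(1.152) ≈ 0.875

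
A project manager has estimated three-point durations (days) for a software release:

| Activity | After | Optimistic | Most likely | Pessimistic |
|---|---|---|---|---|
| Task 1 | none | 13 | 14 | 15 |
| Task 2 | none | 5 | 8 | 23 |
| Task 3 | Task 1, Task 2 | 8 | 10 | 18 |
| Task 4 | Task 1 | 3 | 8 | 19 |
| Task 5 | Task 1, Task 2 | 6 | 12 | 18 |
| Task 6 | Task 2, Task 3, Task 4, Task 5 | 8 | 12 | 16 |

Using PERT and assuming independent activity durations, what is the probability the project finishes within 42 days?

te_Task 1 = (13 + 4·14 + 15)/6 = 84/6 = 14; σ²_Task 1 = ((15−13)/6)² = 0.111
te_Task 2 = (5 + 4·8 + 23)/6 = 60/6 = 10; σ²_Task 2 = ((23−5)/6)² = 9.000
te_Task 3 = (8 + 4·10 + 18)/6 = 66/6 = 11; σ²_Task 3 = ((18−8)/6)² = 2.778
te_Task 4 = (3 + 4·8 + 19)/6 = 54/6 = 9; σ²_Task 4 = ((19−3)/6)² = 7.111
te_Task 5 = (6 + 4·12 + 18)/6 = 72/6 = 12; σ²_Task 5 = ((18−6)/6)² = 4.000
te_Task 6 = (8 + 4·12 + 16)/6 = 72/6 = 12; σ²_Task 6 = ((16−8)/6)² = 1.778

Forward pass:
ES_Task 1 = 0; EF_Task 1 = 14
ES_Task 2 = 0; EF_Task 2 = 10
ES_Task 3 = max(EF_Task 1=14, EF_Task 2=10) = 14; EF_Task 3 = 14+11 = 25
ES_Task 4 = 14; EF_Task 4 = 14+9 = 23
ES_Task 5 = max(EF_Task 1=14, EF_Task 2=10) = 14; EF_Task 5 = 14+12 = 26
ES_Task 6 = max(EF_Task 2=10, EF_Task 3=25, EF_Task 4=23, EF_Task 5=26) = 26; EF_Task 6 = 26+12 = 38
Expected project duration μ = 38 days. Critical path: Task 1 → Task 5 → Task 6.

Variance along critical path = 0.111 + 4.000 + 1.778 = 5.889; σ = √5.889 = 2.427 days.
Z = (42 − 38) / 2.427 = 1.648
P(T ≤ 42) = Φ(1.648) ≈ 0.950

0.950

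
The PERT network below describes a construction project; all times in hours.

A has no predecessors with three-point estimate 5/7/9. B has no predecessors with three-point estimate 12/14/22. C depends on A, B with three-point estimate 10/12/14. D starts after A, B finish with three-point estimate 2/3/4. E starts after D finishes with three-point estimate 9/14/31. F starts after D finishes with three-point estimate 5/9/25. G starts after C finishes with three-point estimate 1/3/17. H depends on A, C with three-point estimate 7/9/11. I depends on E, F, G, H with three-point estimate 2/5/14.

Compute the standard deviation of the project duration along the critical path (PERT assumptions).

2.77 hours

te_A = (5 + 4·7 + 9)/6 = 42/6 = 7; σ²_A = ((9−5)/6)² = 0.444
te_B = (12 + 4·14 + 22)/6 = 90/6 = 15; σ²_B = ((22−12)/6)² = 2.778
te_C = (10 + 4·12 + 14)/6 = 72/6 = 12; σ²_C = ((14−10)/6)² = 0.444
te_D = (2 + 4·3 + 4)/6 = 18/6 = 3; σ²_D = ((4−2)/6)² = 0.111
te_E = (9 + 4·14 + 31)/6 = 96/6 = 16; σ²_E = ((31−9)/6)² = 13.444
te_F = (5 + 4·9 + 25)/6 = 66/6 = 11; σ²_F = ((25−5)/6)² = 11.111
te_G = (1 + 4·3 + 17)/6 = 30/6 = 5; σ²_G = ((17−1)/6)² = 7.111
te_H = (7 + 4·9 + 11)/6 = 54/6 = 9; σ²_H = ((11−7)/6)² = 0.444
te_I = (2 + 4·5 + 14)/6 = 36/6 = 6; σ²_I = ((14−2)/6)² = 4.000

Forward pass:
ES_A = 0; EF_A = 7
ES_B = 0; EF_B = 15
ES_C = max(EF_A=7, EF_B=15) = 15; EF_C = 15+12 = 27
ES_D = max(EF_A=7, EF_B=15) = 15; EF_D = 15+3 = 18
ES_E = 18; EF_E = 18+16 = 34
ES_F = 18; EF_F = 18+11 = 29
ES_G = 27; EF_G = 27+5 = 32
ES_H = max(EF_A=7, EF_C=27) = 27; EF_H = 27+9 = 36
ES_I = max(EF_E=34, EF_F=29, EF_G=32, EF_H=36) = 36; EF_I = 36+6 = 42
Expected project duration μ = 42 hours. Critical path: B → C → H → I.

Variance along critical path = 2.778 + 0.444 + 0.444 + 4.000 = 7.667
σ = √7.667 = 2.769 hours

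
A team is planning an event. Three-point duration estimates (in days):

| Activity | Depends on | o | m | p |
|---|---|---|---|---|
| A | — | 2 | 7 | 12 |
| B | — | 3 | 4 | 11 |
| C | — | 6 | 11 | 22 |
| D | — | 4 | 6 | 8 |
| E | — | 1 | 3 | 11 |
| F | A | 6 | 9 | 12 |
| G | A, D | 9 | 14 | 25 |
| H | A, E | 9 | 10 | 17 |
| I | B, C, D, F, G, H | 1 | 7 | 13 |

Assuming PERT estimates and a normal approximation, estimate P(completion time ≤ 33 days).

0.858

te_A = (2 + 4·7 + 12)/6 = 42/6 = 7; σ²_A = ((12−2)/6)² = 2.778
te_B = (3 + 4·4 + 11)/6 = 30/6 = 5; σ²_B = ((11−3)/6)² = 1.778
te_C = (6 + 4·11 + 22)/6 = 72/6 = 12; σ²_C = ((22−6)/6)² = 7.111
te_D = (4 + 4·6 + 8)/6 = 36/6 = 6; σ²_D = ((8−4)/6)² = 0.444
te_E = (1 + 4·3 + 11)/6 = 24/6 = 4; σ²_E = ((11−1)/6)² = 2.778
te_F = (6 + 4·9 + 12)/6 = 54/6 = 9; σ²_F = ((12−6)/6)² = 1.000
te_G = (9 + 4·14 + 25)/6 = 90/6 = 15; σ²_G = ((25−9)/6)² = 7.111
te_H = (9 + 4·10 + 17)/6 = 66/6 = 11; σ²_H = ((17−9)/6)² = 1.778
te_I = (1 + 4·7 + 13)/6 = 42/6 = 7; σ²_I = ((13−1)/6)² = 4.000

Forward pass:
ES_A = 0; EF_A = 7
ES_B = 0; EF_B = 5
ES_C = 0; EF_C = 12
ES_D = 0; EF_D = 6
ES_E = 0; EF_E = 4
ES_F = 7; EF_F = 7+9 = 16
ES_G = max(EF_A=7, EF_D=6) = 7; EF_G = 7+15 = 22
ES_H = max(EF_A=7, EF_E=4) = 7; EF_H = 7+11 = 18
ES_I = max(EF_B=5, EF_C=12, EF_D=6, EF_F=16, EF_G=22, EF_H=18) = 22; EF_I = 22+7 = 29
Expected project duration μ = 29 days. Critical path: A → G → I.

Variance along critical path = 2.778 + 7.111 + 4.000 = 13.889; σ = √13.889 = 3.727 days.
Z = (33 − 29) / 3.727 = 1.073
P(T ≤ 33) = Φ(1.073) ≈ 0.858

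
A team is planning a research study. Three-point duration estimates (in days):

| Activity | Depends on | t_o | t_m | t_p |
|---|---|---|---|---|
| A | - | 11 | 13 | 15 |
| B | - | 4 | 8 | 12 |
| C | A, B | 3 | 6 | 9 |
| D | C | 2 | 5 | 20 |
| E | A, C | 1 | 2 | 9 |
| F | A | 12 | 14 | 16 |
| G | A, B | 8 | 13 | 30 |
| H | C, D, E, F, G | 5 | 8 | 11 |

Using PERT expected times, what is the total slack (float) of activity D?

2 days

te_A = (11 + 4·13 + 15)/6 = 78/6 = 13
te_B = (4 + 4·8 + 12)/6 = 48/6 = 8
te_C = (3 + 4·6 + 9)/6 = 36/6 = 6
te_D = (2 + 4·5 + 20)/6 = 42/6 = 7
te_E = (1 + 4·2 + 9)/6 = 18/6 = 3
te_F = (12 + 4·14 + 16)/6 = 84/6 = 14
te_G = (8 + 4·13 + 30)/6 = 90/6 = 15
te_H = (5 + 4·8 + 11)/6 = 48/6 = 8

Forward pass:
ES_A = 0; EF_A = 13
ES_B = 0; EF_B = 8
ES_C = max(EF_A=13, EF_B=8) = 13; EF_C = 13+6 = 19
ES_D = 19; EF_D = 19+7 = 26
ES_E = max(EF_A=13, EF_C=19) = 19; EF_E = 19+3 = 22
ES_F = 13; EF_F = 13+14 = 27
ES_G = max(EF_A=13, EF_B=8) = 13; EF_G = 13+15 = 28
ES_H = max(EF_C=19, EF_D=26, EF_E=22, EF_F=27, EF_G=28) = 28; EF_H = 28+8 = 36
Expected project duration μ = 36 days. Critical path: A → G → H.

Backward pass:
LF_H = 36; LS_H = 36−8 = 28
LF_G = LS_H = 28; LS_G = 28−15 = 13
LF_F = LS_H = 28; LS_F = 28−14 = 14
LF_E = LS_H = 28; LS_E = 28−3 = 25
LF_D = LS_H = 28; LS_D = 28−7 = 21
LF_C = min(LS_D=21, LS_E=25, LS_H=28) = 21; LS_C = 21−6 = 15
LF_B = min(LS_C=15, LS_G=13) = 13; LS_B = 13−8 = 5
LF_A = min(LS_C=15, LS_E=25, LS_F=14, LS_G=13) = 13; LS_A = 13−13 = 0
Slack_D = LS_D − ES_D = 21 − 19 = 2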